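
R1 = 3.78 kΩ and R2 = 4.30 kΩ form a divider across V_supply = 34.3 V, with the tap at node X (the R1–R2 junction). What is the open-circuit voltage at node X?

V_th ≈ 18.3 V

Open-circuit (no load on X): V_th = V_supply · R2/(R1 + R2) = 34.3 × 4.30/(3.780 + 4.30) = 18.25 V.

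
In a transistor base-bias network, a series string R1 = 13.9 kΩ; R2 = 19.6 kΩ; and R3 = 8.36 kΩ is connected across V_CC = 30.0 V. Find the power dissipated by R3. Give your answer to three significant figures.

The common current is I = 30.0/41.86 = 0.7167 mA.
V(R3) = I·R = 5.991 V; P = V·I = 5.991 × 0.7167 = 4.294 mW.

P ≈ 4.29 mW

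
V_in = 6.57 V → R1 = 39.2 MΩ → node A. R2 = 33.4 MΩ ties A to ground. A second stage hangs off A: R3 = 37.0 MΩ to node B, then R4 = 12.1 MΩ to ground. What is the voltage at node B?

The second stage (R3 + R4 = 49.10 MΩ) loads node A in parallel with R2.
Effective lower resistance at A: R2 ‖ 49.10 = 19.88 MΩ.
First divider: V_A = V_in · 19.88/(39.2 + 19.88) = 2.211 V.
Stage 2 is unloaded, so V_B = V_A · R4/(R3+R4) = 2.211 × 12.1/49.10 = 0.5448 V.

V_B ≈ 0.545 V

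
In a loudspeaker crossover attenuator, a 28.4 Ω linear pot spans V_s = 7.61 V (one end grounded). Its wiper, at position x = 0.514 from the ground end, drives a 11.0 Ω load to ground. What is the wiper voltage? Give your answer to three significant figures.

The pot divides into 13.80 Ω above the wiper and 14.60 Ω below.
(x·R_p) ‖ R_L = 6.273 Ω.
Then V_out = V_s · 6.273/(13.80 + 6.273) = 2.378 V.

V_out ≈ 2.38 V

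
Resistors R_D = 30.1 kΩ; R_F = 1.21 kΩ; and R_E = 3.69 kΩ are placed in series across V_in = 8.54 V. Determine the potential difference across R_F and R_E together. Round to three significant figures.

V ≈ 1.20 V

Total series resistance ΣR = 30.1 + 1.21 + 3.69 = 35.00 kΩ.
R_{R_F..R_E} = 1.21 + 3.69 = 4.900 kΩ.
Voltage divider: V = V_in · (4.900 / 35.00) = 8.54 × 0.1400 = 1.196 V.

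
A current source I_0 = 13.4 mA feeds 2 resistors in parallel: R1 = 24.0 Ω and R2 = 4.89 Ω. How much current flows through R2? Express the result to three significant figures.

I ≈ 11.1 mA

For two parallel branches, I_k = I_0 · (other R)/(sum of R).
So I = 13.4 × 24.0/28.89 = 11.13 mA.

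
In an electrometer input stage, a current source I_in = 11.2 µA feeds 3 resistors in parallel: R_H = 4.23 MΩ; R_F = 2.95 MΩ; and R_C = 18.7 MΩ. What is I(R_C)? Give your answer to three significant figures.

I ≈ 0.952 µA

Total conductance ΣG = 1/4.23 + 1/2.95 + 1/18.7 = 0.6289 (units of 1/MΩ).
By the current-divider rule, I = I_in · G_k/ΣG = 11.2 × 0.08504 = 0.9524 µA.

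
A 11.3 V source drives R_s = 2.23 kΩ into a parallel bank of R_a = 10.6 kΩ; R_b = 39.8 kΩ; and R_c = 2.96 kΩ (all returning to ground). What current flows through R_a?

I ≈ 0.528 mA

Equivalent of the parallel group: R_p = 2.187 kΩ.
V_A = 11.3 × 2.187/4.417 = 5.595 V.
Branch current I = V_A/R_a = 5.595/10.6 = 0.5278 mA.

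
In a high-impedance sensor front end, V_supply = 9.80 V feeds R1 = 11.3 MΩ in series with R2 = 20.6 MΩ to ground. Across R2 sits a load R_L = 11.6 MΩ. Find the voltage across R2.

V_out ≈ 3.88 V

The load sits in parallel with R2, giving an effective lower resistance R2' = R2·R_L/(R2+R_L) = 7.421 MΩ.
Voltage divider with the loaded lower leg: V_out = 9.80 × 7.421/(11.3 + 7.421) = 9.80 × 0.3964 = 3.885 V.
(Unloaded it would be 6.33 V; the load pulls it down.)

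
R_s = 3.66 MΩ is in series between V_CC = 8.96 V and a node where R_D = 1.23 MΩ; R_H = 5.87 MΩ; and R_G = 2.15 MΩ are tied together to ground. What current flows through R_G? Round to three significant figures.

Parallel bank: R_p = 1/(1/1.23 + 1/5.87 + 1/2.15) = 0.6904 MΩ.
V_A = 8.96 × 0.6904/4.350 = 1.422 V.
Branch current I = V_A/R_G = 1.422/2.15 = 0.6613 µA.

I ≈ 0.661 µA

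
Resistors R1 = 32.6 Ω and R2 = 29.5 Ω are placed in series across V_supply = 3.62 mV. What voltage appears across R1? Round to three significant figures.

V ≈ 1.90 mV

Total series resistance ΣR = 32.6 + 29.5 = 62.10 Ω.
Voltage divider: V = V_supply · (32.60 / 62.10) = 3.62 × 0.5250 = 1.900 mV.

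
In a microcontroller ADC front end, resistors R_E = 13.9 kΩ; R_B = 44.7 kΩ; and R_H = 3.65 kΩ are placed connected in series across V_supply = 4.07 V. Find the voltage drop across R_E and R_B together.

ΣR = 13.9 + 44.7 + 3.65 = 62.25 kΩ.
R_{R_E..R_B} = 13.9 + 44.7 = 58.60 kΩ.
By the voltage-divider rule, V = 4.07 × 58.60/62.25 = 3.831 V.

V ≈ 3.83 V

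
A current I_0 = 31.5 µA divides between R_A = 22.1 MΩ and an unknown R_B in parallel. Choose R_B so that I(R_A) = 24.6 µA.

The fraction through R_A equals R_B/(R_A+R_B).
With f = 0.7810, R_B = R_A · f/(1−f) = 22.1 × 3.565 = 78.79 MΩ.

R_B ≈ 78.8 MΩ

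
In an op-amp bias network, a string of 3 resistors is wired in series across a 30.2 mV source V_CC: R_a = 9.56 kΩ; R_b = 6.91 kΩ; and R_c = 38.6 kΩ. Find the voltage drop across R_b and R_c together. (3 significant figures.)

ΣR = 9.56 + 6.91 + 38.6 = 55.07 kΩ.
R_{R_b..R_c} = 6.91 + 38.6 = 45.51 kΩ.
V = V_CC · R/ΣR = 30.2 × 0.8264 = 24.96 mV.

V ≈ 25.0 mV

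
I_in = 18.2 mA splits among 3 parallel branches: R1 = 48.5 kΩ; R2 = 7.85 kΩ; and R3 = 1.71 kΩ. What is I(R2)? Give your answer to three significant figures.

ΣG = 1/48.5 + 1/7.85 + 1/1.71 = 0.7328.
R2 takes the fraction G_k/ΣG = 0.1274/0.7328 = 0.1738, so I = 18.2 × 0.1738 = 3.164 mA.

I ≈ 3.16 mA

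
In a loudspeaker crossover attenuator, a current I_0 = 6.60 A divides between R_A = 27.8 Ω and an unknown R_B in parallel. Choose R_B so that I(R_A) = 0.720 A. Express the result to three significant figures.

R_B ≈ 3.40 Ω

The fraction through R_A equals R_B/(R_A+R_B).
0.720/6.60 = R_B/(R_A + R_B) → R_B = R_A · (0.1091)/(1 − 0.1091) = 27.8 × 0.1224 = 3.404 Ω.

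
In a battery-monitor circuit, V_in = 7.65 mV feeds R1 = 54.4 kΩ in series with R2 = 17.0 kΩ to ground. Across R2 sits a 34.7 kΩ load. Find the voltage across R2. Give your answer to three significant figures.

V_out ≈ 1.33 mV

The load sits in parallel with R2, giving an effective lower resistance R2' = R2·R_L/(R2+R_L) = 11.41 kΩ.
Then V_out = V_in · R2'/(R1 + R2') = 7.65 × 11.41/65.81 = 1.326 mV.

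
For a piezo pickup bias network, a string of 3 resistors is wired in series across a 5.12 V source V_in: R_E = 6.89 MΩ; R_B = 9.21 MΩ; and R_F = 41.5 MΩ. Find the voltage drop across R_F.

V ≈ 3.69 V

ΣR = 6.89 + 9.21 + 41.5 = 57.60 MΩ.
Voltage divider: V = V_in · (41.50 / 57.60) = 5.12 × 0.7205 = 3.689 V.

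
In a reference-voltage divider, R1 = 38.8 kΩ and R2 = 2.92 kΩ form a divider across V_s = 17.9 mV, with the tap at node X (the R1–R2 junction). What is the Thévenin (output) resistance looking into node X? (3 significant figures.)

Zeroing V_s shorts the top of R1 to ground, so R_th = R1 ‖ R2 = 2.716 kΩ.

R_th ≈ 2.72 kΩ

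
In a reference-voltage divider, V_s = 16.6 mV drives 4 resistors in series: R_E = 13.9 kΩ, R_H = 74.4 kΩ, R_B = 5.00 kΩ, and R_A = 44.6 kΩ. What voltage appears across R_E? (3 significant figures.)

V ≈ 1.67 mV

ΣR = 13.9 + 74.4 + 5.00 + 44.6 = 137.9 kΩ.
By the voltage-divider rule, V = 16.6 × 13.90/137.9 = 1.673 mV.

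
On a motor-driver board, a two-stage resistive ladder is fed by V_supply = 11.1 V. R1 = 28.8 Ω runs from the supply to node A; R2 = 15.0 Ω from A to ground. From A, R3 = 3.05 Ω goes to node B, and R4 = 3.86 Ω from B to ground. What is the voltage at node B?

V_B ≈ 0.875 V

The second stage (R3 + R4 = 6.910 Ω) loads node A in parallel with R2.
Effective lower resistance at A: R2 ‖ 6.910 = 4.731 Ω.
First divider: V_A = V_supply · 4.731/(28.8 + 4.731) = 1.566 V.
V_B = V_A × 0.5586 = 0.8748 V.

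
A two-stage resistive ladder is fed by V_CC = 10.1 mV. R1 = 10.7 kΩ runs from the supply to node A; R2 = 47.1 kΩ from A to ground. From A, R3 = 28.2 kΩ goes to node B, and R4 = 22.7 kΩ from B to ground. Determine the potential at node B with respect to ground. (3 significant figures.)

Node A sees R2 in parallel with the series input of stage 2, R3 + R4 = 50.90 kΩ.
Effective lower resistance at A: R2 ‖ 50.90 = 24.46 kΩ.
So V_A = 10.1 × 0.6957 = 7.027 mV.
V_B = V_A × 0.4460 = 3.134 mV.

V_B ≈ 3.13 mV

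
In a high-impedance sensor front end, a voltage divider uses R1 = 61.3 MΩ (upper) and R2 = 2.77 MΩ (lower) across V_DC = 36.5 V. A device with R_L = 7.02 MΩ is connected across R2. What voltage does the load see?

V_out ≈ 1.15 V

The load sits in parallel with R2, giving an effective lower resistance R2' = R2·R_L/(R2+R_L) = 1.986 MΩ.
Then V_out = V_DC · R2'/(R1 + R2') = 36.5 × 1.986/63.29 = 1.146 V.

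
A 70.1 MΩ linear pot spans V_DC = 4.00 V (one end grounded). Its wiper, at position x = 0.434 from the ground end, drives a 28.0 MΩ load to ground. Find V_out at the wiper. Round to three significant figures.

V_out ≈ 1.07 V

The pot divides into 39.68 MΩ above the wiper and 30.42 MΩ below.
(x·R_p) ‖ R_L = 14.58 MΩ.
Then V_out = V_DC · 14.58/(39.68 + 14.58) = 1.075 V.
(Unloaded: V_out = x·V_DC = 1.74 V.)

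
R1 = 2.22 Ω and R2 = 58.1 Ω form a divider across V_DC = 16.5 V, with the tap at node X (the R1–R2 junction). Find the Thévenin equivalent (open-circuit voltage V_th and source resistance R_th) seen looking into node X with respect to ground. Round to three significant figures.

V_th is the unloaded tap voltage: V_DC · R2/(R1+R2) = 16.5 × 0.9632 = 15.89 V.
Zeroing V_DC shorts the top of R1 to ground, so R_th = R1 ‖ R2 = 2.138 Ω.

V_th ≈ 15.9 V, R_th ≈ 2.14 Ω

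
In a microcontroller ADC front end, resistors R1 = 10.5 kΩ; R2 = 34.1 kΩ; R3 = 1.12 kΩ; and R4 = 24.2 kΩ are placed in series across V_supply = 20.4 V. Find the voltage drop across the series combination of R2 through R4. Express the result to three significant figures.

V ≈ 17.3 V

Total series resistance ΣR = 10.5 + 34.1 + 1.12 + 24.2 = 69.92 kΩ.
R_{R2..R4} = 34.1 + 1.12 + 24.2 = 59.42 kΩ.
Voltage divider: V = V_supply · (59.42 / 69.92) = 20.4 × 0.8498 = 17.34 V.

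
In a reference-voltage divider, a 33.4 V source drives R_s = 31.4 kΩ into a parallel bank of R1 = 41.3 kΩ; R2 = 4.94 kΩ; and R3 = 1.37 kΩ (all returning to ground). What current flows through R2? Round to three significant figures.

I ≈ 0.218 mA

Equivalent of the parallel group: R_p = 1.045 kΩ.
Node voltage V_A = V_in · R_p/(R_s + R_p) = 33.4 × 0.03222 = 1.076 V.
Branch current I = V_A/R2 = 1.076/4.94 = 0.2178 mA.
(Check via current divider: I_total = 1.029 mA; share G_k/ΣG = 0.2116 → same result.)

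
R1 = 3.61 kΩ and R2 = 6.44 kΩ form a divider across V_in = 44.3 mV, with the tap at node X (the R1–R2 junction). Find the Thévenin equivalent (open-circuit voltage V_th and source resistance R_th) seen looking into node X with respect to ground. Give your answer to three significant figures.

V_th is the unloaded tap voltage: V_in · R2/(R1+R2) = 44.3 × 0.6408 = 28.39 mV.
Looking into X with the source shorted: R_th = R1·R2/(R1+R2) = 3.610 × 6.44/10.05 = 2.313 kΩ.

V_th ≈ 28.4 mV, R_th ≈ 2.31 kΩ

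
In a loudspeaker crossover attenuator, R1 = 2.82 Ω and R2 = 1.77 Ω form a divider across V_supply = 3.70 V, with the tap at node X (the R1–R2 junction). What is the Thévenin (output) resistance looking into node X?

Zeroing V_supply shorts the top of R1 to ground, so R_th = R1 ‖ R2 = 1.087 Ω.

R_th ≈ 1.09 Ω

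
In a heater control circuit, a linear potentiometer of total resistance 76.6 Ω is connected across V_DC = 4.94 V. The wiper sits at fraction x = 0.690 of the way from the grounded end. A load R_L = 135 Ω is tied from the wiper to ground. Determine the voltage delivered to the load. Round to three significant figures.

The pot divides into 23.75 Ω above the wiper and 52.85 Ω below.
R_L loads the lower segment: effective lower R = 37.98 Ω.
V_out = 4.94 × 37.98/(23.75 + 37.98) = 3.040 V.

V_out ≈ 3.04 V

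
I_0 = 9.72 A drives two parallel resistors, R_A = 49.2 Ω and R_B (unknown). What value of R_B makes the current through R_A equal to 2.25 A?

R_B ≈ 14.8 Ω

The fraction through R_A equals R_B/(R_A+R_B).
2.25/9.72 = R_B/(R_A + R_B) → R_B = R_A · (0.2315)/(1 − 0.2315) = 49.2 × 0.3012 = 14.82 Ω.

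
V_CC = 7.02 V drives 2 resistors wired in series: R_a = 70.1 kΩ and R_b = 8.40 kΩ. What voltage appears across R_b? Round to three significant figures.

Series total: ΣR = 70.1 + 8.40 = 78.50 kΩ.
V = V_CC · R/ΣR = 7.02 × 0.1070 = 0.7512 V.

V ≈ 0.751 V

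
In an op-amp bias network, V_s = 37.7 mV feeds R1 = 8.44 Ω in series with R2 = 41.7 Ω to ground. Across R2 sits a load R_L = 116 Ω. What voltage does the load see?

V_out ≈ 29.6 mV

R2 ‖ R_L = (41.7 × 116)/(41.7 + 116) = 30.67 Ω.
Voltage divider with the loaded lower leg: V_out = 37.7 × 30.67/(8.44 + 30.67) = 37.7 × 0.7842 = 29.56 mV.
(Unloaded it would be 31.4 mV; the load pulls it down.)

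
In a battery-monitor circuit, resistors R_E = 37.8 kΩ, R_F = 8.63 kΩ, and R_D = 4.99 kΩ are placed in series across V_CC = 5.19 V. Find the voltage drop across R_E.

V ≈ 3.82 V

Total series resistance ΣR = 37.8 + 8.63 + 4.99 = 51.42 kΩ.
By the voltage-divider rule, V = 5.19 × 37.80/51.42 = 3.815 V.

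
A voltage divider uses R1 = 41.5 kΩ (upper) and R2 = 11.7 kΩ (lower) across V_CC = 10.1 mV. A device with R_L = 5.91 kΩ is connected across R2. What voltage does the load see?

First combine the lower leg with the load: R2 ‖ R_L = 3.927 kΩ.
Voltage divider with the loaded lower leg: V_out = 10.1 × 3.927/(41.5 + 3.927) = 10.1 × 0.08644 = 0.8730 mV.

V_out ≈ 0.873 mV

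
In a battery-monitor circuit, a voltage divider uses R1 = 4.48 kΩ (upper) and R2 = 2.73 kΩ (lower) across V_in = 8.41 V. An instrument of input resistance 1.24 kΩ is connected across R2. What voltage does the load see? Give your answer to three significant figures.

First combine the lower leg with the load: R2 ‖ R_L = 0.8527 kΩ.
Voltage divider with the loaded lower leg: V_out = 8.41 × 0.8527/(4.48 + 0.8527) = 8.41 × 0.1599 = 1.345 V.
(Unloaded it would be 3.18 V; the load pulls it down.)

V_out ≈ 1.34 V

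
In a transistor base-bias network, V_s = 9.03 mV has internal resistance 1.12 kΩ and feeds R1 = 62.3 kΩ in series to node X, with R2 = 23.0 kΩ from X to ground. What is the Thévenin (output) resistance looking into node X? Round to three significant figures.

R1' = 1.12 + 62.3 = 63.42 kΩ (source resistance + R1).
With V_s suppressed (replaced by a short), R_th = R1' ‖ R2 = (63.42 × 23.0)/(63.42 + 23.0) = 16.88 kΩ.

R_th ≈ 16.9 kΩ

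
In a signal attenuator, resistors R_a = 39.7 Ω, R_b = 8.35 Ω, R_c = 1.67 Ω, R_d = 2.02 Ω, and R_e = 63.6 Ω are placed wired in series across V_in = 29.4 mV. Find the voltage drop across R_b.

V ≈ 2.13 mV

Series total: ΣR = 39.7 + 8.35 + 1.67 + 2.02 + 63.6 = 115.3 Ω.
Voltage divider: V = V_in · (8.350 / 115.3) = 29.4 × 0.07239 = 2.128 mV.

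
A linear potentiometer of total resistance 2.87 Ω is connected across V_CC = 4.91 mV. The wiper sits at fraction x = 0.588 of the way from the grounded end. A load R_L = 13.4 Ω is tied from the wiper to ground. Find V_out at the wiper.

V_out ≈ 2.74 mV

Split the track: R_lower = x·R_p = 1.688 Ω, R_upper = (1−x)·R_p = 1.182 Ω.
Lower segment in parallel with the load: 1.688 ‖ 13.4 = 1.499 Ω.
Then V_out = V_CC · 1.499/(1.182 + 1.499) = 2.745 mV.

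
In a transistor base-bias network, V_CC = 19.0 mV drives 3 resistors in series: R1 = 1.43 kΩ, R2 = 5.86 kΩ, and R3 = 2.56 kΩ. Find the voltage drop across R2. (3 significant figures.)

Total series resistance ΣR = 1.43 + 5.86 + 2.56 = 9.850 kΩ.
By the voltage-divider rule, V = 19.0 × 5.860/9.850 = 11.30 mV.

V ≈ 11.3 mV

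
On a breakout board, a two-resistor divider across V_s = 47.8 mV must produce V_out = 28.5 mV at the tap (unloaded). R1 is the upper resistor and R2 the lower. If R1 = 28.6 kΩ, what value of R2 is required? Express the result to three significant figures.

R2 ≈ 42.2 kΩ

The divider ratio is R2/(R1+R2) = 28.5/47.8 = 0.5962.
Rearranging, R2 = R1·k/(1−k) = 28.6 × 1.477 = 42.23 kΩ.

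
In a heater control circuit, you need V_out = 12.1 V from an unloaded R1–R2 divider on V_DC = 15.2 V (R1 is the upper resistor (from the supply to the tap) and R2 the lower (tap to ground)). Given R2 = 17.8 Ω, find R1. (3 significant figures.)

The divider ratio is R2/(R1+R2) = 12.1/15.2 = 0.7961.
Rearranging, R1 = R2·(1−k)/k = 17.8 × 0.2562 = 4.560 Ω.

R1 ≈ 4.56 Ω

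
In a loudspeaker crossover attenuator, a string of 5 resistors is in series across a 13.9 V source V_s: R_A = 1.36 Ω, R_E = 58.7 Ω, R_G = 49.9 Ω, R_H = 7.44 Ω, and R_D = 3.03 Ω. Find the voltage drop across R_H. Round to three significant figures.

V ≈ 0.859 V

ΣR = 1.36 + 58.7 + 49.9 + 7.44 + 3.03 = 120.4 Ω.
V = V_s · R/ΣR = 13.9 × 0.06178 = 0.8587 V.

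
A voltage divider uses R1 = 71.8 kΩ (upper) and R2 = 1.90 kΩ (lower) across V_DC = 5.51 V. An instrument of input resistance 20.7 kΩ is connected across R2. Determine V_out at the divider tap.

V_out ≈ 0.130 V

The load sits in parallel with R2, giving an effective lower resistance R2' = R2·R_L/(R2+R_L) = 1.740 kΩ.
Voltage divider with the loaded lower leg: V_out = 5.51 × 1.740/(71.8 + 1.740) = 5.51 × 0.02366 = 0.1304 V.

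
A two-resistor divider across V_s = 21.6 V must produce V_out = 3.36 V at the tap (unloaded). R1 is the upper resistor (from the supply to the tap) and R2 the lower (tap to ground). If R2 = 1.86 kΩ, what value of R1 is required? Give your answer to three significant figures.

V_out/V_s = R2/(R1+R2) = 0.1556.
So R1 = R2 · (V_s/V_out − 1) = 1.86 × (21.6/3.36 − 1) = 1.86 × 5.429 = 10.10 kΩ.

R1 ≈ 10.1 kΩ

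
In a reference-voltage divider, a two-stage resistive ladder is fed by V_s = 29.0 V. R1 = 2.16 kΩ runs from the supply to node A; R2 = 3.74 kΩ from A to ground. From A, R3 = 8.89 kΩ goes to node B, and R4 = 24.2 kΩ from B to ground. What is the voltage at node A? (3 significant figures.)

The second stage (R3 + R4 = 33.09 kΩ) loads node A in parallel with R2.
R2 ‖ (R3+R4) = 3.360 kΩ.
So V_A = 29.0 × 0.6087 = 17.65 V.

V_A ≈ 17.7 V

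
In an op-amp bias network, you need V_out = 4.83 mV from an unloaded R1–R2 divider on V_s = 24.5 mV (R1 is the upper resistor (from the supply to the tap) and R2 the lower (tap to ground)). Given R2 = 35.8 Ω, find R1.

R1 ≈ 146 Ω

V_out/V_s = R2/(R1+R2) = 0.1971.
Rearranging, R1 = R2·(1−k)/k = 35.8 × 4.072 = 145.8 Ω.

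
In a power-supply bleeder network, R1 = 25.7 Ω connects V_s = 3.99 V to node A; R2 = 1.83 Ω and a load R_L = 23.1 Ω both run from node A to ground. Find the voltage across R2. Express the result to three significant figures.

V_out ≈ 0.247 V

First combine the lower leg with the load: R2 ‖ R_L = 1.696 Ω.
Voltage divider with the loaded lower leg: V_out = 3.99 × 1.696/(25.7 + 1.696) = 3.99 × 0.06190 = 0.2470 V.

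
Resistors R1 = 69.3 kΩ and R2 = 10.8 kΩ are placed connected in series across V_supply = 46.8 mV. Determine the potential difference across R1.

V ≈ 40.5 mV

Total series resistance ΣR = 69.3 + 10.8 = 80.10 kΩ.
V = V_supply · R/ΣR = 46.8 × 0.8652 = 40.49 mV.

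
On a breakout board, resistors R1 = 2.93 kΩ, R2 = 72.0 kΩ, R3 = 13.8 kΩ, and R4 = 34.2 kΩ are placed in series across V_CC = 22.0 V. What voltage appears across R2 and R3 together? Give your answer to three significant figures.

Series total: ΣR = 2.93 + 72.0 + 13.8 + 34.2 = 122.9 kΩ.
R_{R2..R3} = 72.0 + 13.8 = 85.80 kΩ.
Voltage divider: V = V_CC · (85.80 / 122.9) = 22.0 × 0.6980 = 15.36 V.

V ≈ 15.4 V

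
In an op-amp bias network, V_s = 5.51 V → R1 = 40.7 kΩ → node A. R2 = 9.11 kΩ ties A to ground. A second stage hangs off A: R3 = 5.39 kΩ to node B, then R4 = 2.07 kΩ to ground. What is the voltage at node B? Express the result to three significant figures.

The second stage (R3 + R4 = 7.460 kΩ) loads node A in parallel with R2.
Effective lower resistance at A: R2 ‖ 7.460 = 4.101 kΩ.
So V_A = 5.51 × 0.09155 = 0.5044 V.
Stage 2 is unloaded, so V_B = V_A · R4/(R3+R4) = 0.5044 × 2.07/7.460 = 0.1400 V.

V_B ≈ 0.140 V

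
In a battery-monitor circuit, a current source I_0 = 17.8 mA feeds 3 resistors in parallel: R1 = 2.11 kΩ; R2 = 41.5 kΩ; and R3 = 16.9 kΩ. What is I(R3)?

ΣG = 1/2.11 + 1/41.5 + 1/16.9 = 0.5572.
R3 takes the fraction G_k/ΣG = 0.05917/0.5572 = 0.1062, so I = 17.8 × 0.1062 = 1.890 mA.

I ≈ 1.89 mA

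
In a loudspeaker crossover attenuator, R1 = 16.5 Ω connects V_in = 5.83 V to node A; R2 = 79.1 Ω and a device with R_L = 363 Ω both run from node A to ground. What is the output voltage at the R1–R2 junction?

V_out ≈ 4.65 V

R2 ‖ R_L = (79.1 × 363)/(79.1 + 363) = 64.95 Ω.
Voltage divider with the loaded lower leg: V_out = 5.83 × 64.95/(16.5 + 64.95) = 5.83 × 0.7974 = 4.649 V.
(Unloaded it would be 4.82 V; the load pulls it down.)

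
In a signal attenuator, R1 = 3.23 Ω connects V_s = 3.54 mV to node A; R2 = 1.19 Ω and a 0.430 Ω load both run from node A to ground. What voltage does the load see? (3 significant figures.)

First combine the lower leg with the load: R2 ‖ R_L = 0.3159 Ω.
Voltage divider with the loaded lower leg: V_out = 3.54 × 0.3159/(3.23 + 0.3159) = 3.54 × 0.08908 = 0.3153 mV.
(Unloaded it would be 0.953 mV; the load pulls it down.)

V_out ≈ 0.315 mV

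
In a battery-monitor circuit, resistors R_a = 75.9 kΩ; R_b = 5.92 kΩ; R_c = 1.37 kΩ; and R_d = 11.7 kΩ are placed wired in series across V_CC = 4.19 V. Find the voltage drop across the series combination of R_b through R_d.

V ≈ 0.839 V

ΣR = 75.9 + 5.92 + 1.37 + 11.7 = 94.89 kΩ.
R_{R_b..R_d} = 5.92 + 1.37 + 11.7 = 18.99 kΩ.
By the voltage-divider rule, V = 4.19 × 18.99/94.89 = 0.8385 V.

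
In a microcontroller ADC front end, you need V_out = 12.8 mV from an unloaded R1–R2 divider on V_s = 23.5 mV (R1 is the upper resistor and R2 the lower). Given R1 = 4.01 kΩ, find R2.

R2 ≈ 4.80 kΩ

V_out/V_s = R2/(R1+R2) = 0.5447.
Rearranging, R2 = R1·k/(1−k) = 4.01 × 1.196 = 4.797 kΩ.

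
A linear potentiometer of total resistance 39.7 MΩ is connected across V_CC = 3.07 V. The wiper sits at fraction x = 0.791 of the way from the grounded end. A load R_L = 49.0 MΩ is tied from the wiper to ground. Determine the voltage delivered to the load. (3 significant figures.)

V_out ≈ 2.14 V

Split the track: R_lower = x·R_p = 31.40 MΩ, R_upper = (1−x)·R_p = 8.297 MΩ.
Lower segment in parallel with the load: 31.40 ‖ 49.0 = 19.14 MΩ.
Loaded-divider output: V_out = 3.07 × 0.6976 = 2.142 V.
(Unloaded: V_out = x·V_CC = 2.43 V.)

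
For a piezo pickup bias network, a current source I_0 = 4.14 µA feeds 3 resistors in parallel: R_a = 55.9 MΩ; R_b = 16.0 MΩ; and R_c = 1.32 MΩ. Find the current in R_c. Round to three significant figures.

ΣG = 1/55.9 + 1/16.0 + 1/1.32 = 0.8380.
Current divider: I(R_c) = I_0 · G_k/ΣG = 4.14 × (0.7576/0.8380) = 4.14 × 0.9041 = 3.743 µA.

I ≈ 3.74 µA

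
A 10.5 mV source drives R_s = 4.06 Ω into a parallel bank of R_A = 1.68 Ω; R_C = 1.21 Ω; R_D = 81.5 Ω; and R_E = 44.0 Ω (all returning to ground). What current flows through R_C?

Equivalent of the parallel group: R_p = 0.6865 Ω.
Node voltage V_A = V_in · R_p/(R_s + R_p) = 10.5 × 0.1446 = 1.519 mV.
I(R_C) = V_A / R_C = 1.519/1.21 = 1.255 mA.
(Check via current divider: I_total = 2.212 mA; share G_k/ΣG = 0.5673 → same result.)

I ≈ 1.26 mA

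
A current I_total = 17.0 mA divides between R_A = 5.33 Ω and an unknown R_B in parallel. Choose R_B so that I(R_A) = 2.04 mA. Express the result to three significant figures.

R_B ≈ 0.727 Ω

In a two-way split, I_A/I_total = R_B/(R_A + R_B).
2.04/17.0 = R_B/(R_A + R_B) → R_B = R_A · (0.1200)/(1 − 0.1200) = 5.33 × 0.1364 = 0.7268 Ω.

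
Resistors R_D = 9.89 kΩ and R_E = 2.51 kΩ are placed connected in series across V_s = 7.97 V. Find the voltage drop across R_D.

V ≈ 6.36 V

Series total: ΣR = 9.89 + 2.51 = 12.40 kΩ.
V = V_s · R/ΣR = 7.97 × 0.7976 = 6.357 V.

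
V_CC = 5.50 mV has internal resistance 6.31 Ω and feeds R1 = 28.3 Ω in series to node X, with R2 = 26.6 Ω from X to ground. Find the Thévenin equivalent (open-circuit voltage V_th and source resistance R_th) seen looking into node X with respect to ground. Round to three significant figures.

R1' = 6.31 + 28.3 = 34.61 Ω (source resistance + R1).
Open-circuit (no load on X): V_th = V_CC · R2/(R1' + R2) = 5.50 × 26.6/(34.61 + 26.6) = 2.390 mV.
Looking into X with the source shorted: R_th = R1'·R2/(R1'+R2) = 34.61 × 26.6/61.21 = 15.04 Ω.

V_th ≈ 2.39 mV, R_th ≈ 15.0 Ω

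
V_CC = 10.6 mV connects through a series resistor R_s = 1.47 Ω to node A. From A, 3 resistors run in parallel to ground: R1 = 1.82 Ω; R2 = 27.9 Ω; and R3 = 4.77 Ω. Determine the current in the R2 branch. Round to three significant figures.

Parallel bank: R_p = 1/(1/1.82 + 1/27.9 + 1/4.77) = 1.258 Ω.
Node voltage V_A = V_CC · R_p/(R_s + R_p) = 10.6 × 0.4611 = 4.888 mV.
I(R2) = V_A / R2 = 4.888/27.9 = 0.1752 mA.
(Check via current divider: I_total = 3.886 mA; share G_k/ΣG = 0.04509 → same result.)

I ≈ 0.175 mA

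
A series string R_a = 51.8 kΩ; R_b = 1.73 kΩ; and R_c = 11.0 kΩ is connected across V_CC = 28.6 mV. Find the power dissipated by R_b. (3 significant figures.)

The common current is I = 28.6/64.53 = 0.4432 µA.
P = I²R = 0.1964 × 1.73 = 0.3398 nW.

P ≈ 0.340 nW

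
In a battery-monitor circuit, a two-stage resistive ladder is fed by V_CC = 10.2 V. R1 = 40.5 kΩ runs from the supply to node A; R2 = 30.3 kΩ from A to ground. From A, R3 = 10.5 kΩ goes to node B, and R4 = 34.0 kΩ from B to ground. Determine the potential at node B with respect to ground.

Looking into the second stage from A: R3 + R4 = 44.50 kΩ appears in parallel with R2.
Effective lower resistance at A: R2 ‖ 44.50 = 18.03 kΩ.
First divider: V_A = V_CC · 18.03/(40.5 + 18.03) = 3.142 V.
V_B = V_A × 0.7640 = 2.400 V.

V_B ≈ 2.40 V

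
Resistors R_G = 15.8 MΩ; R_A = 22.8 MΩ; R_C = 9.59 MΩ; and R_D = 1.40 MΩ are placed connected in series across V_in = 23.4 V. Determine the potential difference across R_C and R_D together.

Series total: ΣR = 15.8 + 22.8 + 9.59 + 1.40 = 49.59 MΩ.
R_{R_C..R_D} = 9.59 + 1.40 = 10.99 MΩ.
Voltage divider: V = V_in · (10.99 / 49.59) = 23.4 × 0.2216 = 5.186 V.

V ≈ 5.19 V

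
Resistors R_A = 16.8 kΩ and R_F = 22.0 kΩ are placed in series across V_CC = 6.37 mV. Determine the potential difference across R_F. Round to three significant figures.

V ≈ 3.61 mV

ΣR = 16.8 + 22.0 = 38.80 kΩ.
V = V_CC · R/ΣR = 6.37 × 0.5670 = 3.612 mV.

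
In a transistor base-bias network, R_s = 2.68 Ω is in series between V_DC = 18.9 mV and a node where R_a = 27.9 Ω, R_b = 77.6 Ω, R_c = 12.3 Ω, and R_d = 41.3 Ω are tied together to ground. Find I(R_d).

Parallel bank: R_p = 1/(1/27.9 + 1/77.6 + 1/12.3 + 1/41.3) = 6.483 Ω.
V_A = 18.9 × 6.483/9.163 = 13.37 mV.
I(R_d) = V_A / R_d = 13.37/41.3 = 0.3238 mA.
(Check via current divider: I_total = 2.063 mA; share G_k/ΣG = 0.1570 → same result.)

I ≈ 0.324 mA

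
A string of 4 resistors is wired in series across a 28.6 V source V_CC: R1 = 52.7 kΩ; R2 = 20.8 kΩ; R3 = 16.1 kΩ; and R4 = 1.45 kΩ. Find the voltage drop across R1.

Total series resistance ΣR = 52.7 + 20.8 + 16.1 + 1.45 = 91.05 kΩ.
By the voltage-divider rule, V = 28.6 × 52.70/91.05 = 16.55 V.

V ≈ 16.6 V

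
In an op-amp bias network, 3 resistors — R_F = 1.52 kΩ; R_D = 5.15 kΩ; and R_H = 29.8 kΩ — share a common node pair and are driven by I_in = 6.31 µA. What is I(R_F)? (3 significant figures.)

Total conductance ΣG = 1/1.52 + 1/5.15 + 1/29.8 = 0.8856 (units of 1/kΩ).
Current divider: I(R_F) = I_in · G_k/ΣG = 6.31 × (0.6579/0.8856) = 6.31 × 0.7429 = 4.687 µA.

I ≈ 4.69 µA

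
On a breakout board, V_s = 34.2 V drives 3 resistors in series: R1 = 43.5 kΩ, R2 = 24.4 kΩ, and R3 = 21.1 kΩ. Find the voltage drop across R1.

Series total: ΣR = 43.5 + 24.4 + 21.1 = 89.00 kΩ.
V = V_s · R/ΣR = 34.2 × 0.4888 = 16.72 V.

V ≈ 16.7 V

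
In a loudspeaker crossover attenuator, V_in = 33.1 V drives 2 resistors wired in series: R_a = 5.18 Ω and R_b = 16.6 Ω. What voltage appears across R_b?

ΣR = 5.18 + 16.6 = 21.78 Ω.
By the voltage-divider rule, V = 33.1 × 16.60/21.78 = 25.23 V.

V ≈ 25.2 V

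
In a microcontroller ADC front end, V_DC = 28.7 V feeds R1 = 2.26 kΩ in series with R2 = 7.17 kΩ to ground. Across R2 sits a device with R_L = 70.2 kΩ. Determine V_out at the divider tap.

First combine the lower leg with the load: R2 ‖ R_L = 6.506 kΩ.
Voltage divider with the loaded lower leg: V_out = 28.7 × 6.506/(2.26 + 6.506) = 28.7 × 0.7422 = 21.30 V.
(Unloaded it would be 21.8 V; the load pulls it down.)

V_out ≈ 21.3 V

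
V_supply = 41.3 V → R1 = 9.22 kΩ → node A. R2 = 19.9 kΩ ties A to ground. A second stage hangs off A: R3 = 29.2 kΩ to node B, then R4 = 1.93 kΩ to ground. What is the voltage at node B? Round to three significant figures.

The second stage (R3 + R4 = 31.13 kΩ) loads node A in parallel with R2.
Effective lower resistance at A: R2 ‖ 31.13 = 12.14 kΩ.
First divider: V_A = V_supply · 12.14/(9.22 + 12.14) = 23.47 V.
Stage 2 is unloaded, so V_B = V_A · R4/(R3+R4) = 23.47 × 1.93/31.13 = 1.455 V.

V_B ≈ 1.46 V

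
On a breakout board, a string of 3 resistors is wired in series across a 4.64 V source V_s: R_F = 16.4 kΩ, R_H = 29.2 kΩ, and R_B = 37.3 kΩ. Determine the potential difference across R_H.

V ≈ 1.63 V

ΣR = 16.4 + 29.2 + 37.3 = 82.90 kΩ.
Voltage divider: V = V_s · (29.20 / 82.90) = 4.64 × 0.3522 = 1.634 V.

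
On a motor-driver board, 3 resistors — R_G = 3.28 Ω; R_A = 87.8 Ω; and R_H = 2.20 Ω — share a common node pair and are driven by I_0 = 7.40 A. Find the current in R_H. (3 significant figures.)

Conductances: ΣG = 1/3.28 + 1/87.8 + 1/2.20 = 0.7708 (1/Ω).
By the current-divider rule, I = I_0 · G_k/ΣG = 7.40 × 0.5897 = 4.364 A.

I ≈ 4.36 A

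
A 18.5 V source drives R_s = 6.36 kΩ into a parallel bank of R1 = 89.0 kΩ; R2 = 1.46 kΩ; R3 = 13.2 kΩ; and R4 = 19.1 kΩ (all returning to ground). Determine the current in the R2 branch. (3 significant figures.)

Equivalent of the parallel group: R_p = 1.213 kΩ.
Node voltage V_A = V_s · R_p/(R_s + R_p) = 18.5 × 0.1602 = 2.964 V.
Branch current I = V_A/R2 = 2.964/1.46 = 2.030 mA.

I ≈ 2.03 mA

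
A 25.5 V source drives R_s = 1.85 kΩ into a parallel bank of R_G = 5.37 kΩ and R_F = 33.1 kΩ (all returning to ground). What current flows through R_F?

I ≈ 0.550 mA

Combine the parallel branches: R_p = (1/5.37 + 1/33.1)⁻¹ = 4.620 kΩ.
V_A by voltage divider: V_A = 25.5 × 4.620/(1.85 + 4.620) = 18.21 V.
Branch current I = V_A/R_F = 18.21/33.1 = 0.5501 mA.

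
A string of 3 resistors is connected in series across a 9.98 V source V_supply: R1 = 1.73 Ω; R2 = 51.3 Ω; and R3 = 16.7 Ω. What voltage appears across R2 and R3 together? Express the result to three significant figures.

Series total: ΣR = 1.73 + 51.3 + 16.7 = 69.73 Ω.
R_{R2..R3} = 51.3 + 16.7 = 68.00 Ω.
V = V_supply · R/ΣR = 9.98 × 0.9752 = 9.732 V.

V ≈ 9.73 V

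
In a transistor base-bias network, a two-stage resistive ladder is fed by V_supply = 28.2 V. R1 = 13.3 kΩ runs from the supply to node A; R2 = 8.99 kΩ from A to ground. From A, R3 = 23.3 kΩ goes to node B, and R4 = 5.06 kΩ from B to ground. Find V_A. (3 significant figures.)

V_A ≈ 9.56 V

Node A sees R2 in parallel with the series input of stage 2, R3 + R4 = 28.36 kΩ.
R2 ‖ (R3+R4) = 6.826 kΩ.
V_A = 28.2 × 6.826/(13.3 + 6.826) = 9.565 V.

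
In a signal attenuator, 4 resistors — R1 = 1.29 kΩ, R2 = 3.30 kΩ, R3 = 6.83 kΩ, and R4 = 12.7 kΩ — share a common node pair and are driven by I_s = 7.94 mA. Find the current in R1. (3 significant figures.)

ΣG = 1/1.29 + 1/3.30 + 1/6.83 + 1/12.7 = 1.303.
R1 takes the fraction G_k/ΣG = 0.7752/1.303 = 0.5948, so I = 7.94 × 0.5948 = 4.722 mA.

I ≈ 4.72 mA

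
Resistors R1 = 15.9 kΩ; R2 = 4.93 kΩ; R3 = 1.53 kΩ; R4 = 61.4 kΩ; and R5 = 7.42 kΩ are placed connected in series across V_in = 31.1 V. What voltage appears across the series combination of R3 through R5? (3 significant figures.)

V ≈ 24.0 V

Series total: ΣR = 15.9 + 4.93 + 1.53 + 61.4 + 7.42 = 91.18 kΩ.
R_{R3..R5} = 1.53 + 61.4 + 7.42 = 70.35 kΩ.
Voltage divider: V = V_in · (70.35 / 91.18) = 31.1 × 0.7716 = 24.00 V.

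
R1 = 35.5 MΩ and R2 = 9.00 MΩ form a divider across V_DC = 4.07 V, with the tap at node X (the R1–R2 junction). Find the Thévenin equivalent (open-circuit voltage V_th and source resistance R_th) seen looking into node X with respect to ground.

V_th ≈ 0.823 V, R_th ≈ 7.18 MΩ

Open-circuit (no load on X): V_th = V_DC · R2/(R1 + R2) = 4.07 × 9.00/(35.50 + 9.00) = 0.8231 V.
Zeroing V_DC shorts the top of R1 to ground, so R_th = R1 ‖ R2 = 7.180 MΩ.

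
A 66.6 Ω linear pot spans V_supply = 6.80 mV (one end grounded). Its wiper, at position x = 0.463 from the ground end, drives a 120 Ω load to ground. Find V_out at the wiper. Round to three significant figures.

V_out ≈ 2.77 mV

Lower segment x·R_p = 30.84 Ω; upper segment (1−x)·R_p = 35.76 Ω.
Lower segment in parallel with the load: 30.84 ‖ 120 = 24.53 Ω.
Loaded-divider output: V_out = 6.80 × 0.4069 = 2.767 mV.
(Unloaded: V_out = x·V_supply = 3.15 mV.)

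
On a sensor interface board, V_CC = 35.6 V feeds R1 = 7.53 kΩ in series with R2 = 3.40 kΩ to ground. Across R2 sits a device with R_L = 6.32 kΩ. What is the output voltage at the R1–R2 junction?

V_out ≈ 8.08 V

The load sits in parallel with R2, giving an effective lower resistance R2' = R2·R_L/(R2+R_L) = 2.211 kΩ.
Voltage divider with the loaded lower leg: V_out = 35.6 × 2.211/(7.53 + 2.211) = 35.6 × 0.2270 = 8.080 V.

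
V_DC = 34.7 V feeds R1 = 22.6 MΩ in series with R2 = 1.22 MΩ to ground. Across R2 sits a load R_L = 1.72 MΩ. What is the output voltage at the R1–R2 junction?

R2 ‖ R_L = (1.22 × 1.72)/(1.22 + 1.72) = 0.7137 MΩ.
Now apply the divider: V_out = 34.7 × 0.03061 = 1.062 V.

V_out ≈ 1.06 V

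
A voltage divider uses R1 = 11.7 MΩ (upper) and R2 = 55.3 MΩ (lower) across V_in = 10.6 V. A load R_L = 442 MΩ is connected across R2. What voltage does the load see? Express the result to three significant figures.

V_out ≈ 8.56 V

First combine the lower leg with the load: R2 ‖ R_L = 49.15 MΩ.
Voltage divider with the loaded lower leg: V_out = 10.6 × 49.15/(11.7 + 49.15) = 10.6 × 0.8077 = 8.562 V.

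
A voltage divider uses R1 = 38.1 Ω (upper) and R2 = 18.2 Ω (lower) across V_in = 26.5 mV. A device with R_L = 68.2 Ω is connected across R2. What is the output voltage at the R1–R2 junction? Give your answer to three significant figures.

First combine the lower leg with the load: R2 ‖ R_L = 14.37 Ω.
Now apply the divider: V_out = 26.5 × 0.2738 = 7.256 mV.
(Unloaded it would be 8.57 mV; the load pulls it down.)

V_out ≈ 7.26 mV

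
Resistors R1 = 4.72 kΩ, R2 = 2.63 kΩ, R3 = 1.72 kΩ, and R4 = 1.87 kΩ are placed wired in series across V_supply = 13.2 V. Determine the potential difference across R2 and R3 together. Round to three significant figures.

ΣR = 4.72 + 2.63 + 1.72 + 1.87 = 10.94 kΩ.
R_{R2..R3} = 2.63 + 1.72 = 4.350 kΩ.
By the voltage-divider rule, V = 13.2 × 4.350/10.94 = 5.249 V.

V ≈ 5.25 V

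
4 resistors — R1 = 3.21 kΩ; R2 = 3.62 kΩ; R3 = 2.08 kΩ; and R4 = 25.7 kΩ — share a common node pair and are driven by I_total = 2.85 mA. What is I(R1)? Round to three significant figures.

Total conductance ΣG = 1/3.21 + 1/3.62 + 1/2.08 + 1/25.7 = 1.107 (units of 1/kΩ).
R1 takes the fraction G_k/ΣG = 0.3115/1.107 = 0.2813, so I = 2.85 × 0.2813 = 0.8017 mA.

I ≈ 0.802 mA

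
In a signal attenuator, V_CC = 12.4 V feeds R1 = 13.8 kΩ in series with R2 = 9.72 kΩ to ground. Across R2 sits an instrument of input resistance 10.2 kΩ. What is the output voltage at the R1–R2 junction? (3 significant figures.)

V_out ≈ 3.29 V

R2 ‖ R_L = (9.72 × 10.2)/(9.72 + 10.2) = 4.977 kΩ.
Voltage divider with the loaded lower leg: V_out = 12.4 × 4.977/(13.8 + 4.977) = 12.4 × 0.2651 = 3.287 V.
(Unloaded it would be 5.12 V; the load pulls it down.)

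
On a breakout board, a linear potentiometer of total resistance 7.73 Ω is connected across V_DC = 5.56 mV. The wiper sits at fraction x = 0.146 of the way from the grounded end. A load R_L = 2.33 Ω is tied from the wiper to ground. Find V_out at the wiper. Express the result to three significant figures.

Split the track: R_lower = x·R_p = 1.129 Ω, R_upper = (1−x)·R_p = 6.601 Ω.
Lower segment in parallel with the load: 1.129 ‖ 2.33 = 0.7603 Ω.
Loaded-divider output: V_out = 5.56 × 0.1033 = 0.5742 mV.

V_out ≈ 0.574 mV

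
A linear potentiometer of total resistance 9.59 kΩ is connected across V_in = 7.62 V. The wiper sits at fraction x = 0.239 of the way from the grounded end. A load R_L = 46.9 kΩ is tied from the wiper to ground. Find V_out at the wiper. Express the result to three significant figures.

The pot divides into 7.298 kΩ above the wiper and 2.292 kΩ below.
(x·R_p) ‖ R_L = 2.185 kΩ.
V_out = 7.62 × 2.185/(7.298 + 2.185) = 1.756 V.

V_out ≈ 1.76 V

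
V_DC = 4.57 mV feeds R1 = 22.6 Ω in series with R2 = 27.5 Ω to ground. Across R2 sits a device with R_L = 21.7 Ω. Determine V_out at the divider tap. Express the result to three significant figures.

V_out ≈ 1.60 mV

First combine the lower leg with the load: R2 ‖ R_L = 12.13 Ω.
Then V_out = V_DC · R2'/(R1 + R2') = 4.57 × 12.13/34.73 = 1.596 mV.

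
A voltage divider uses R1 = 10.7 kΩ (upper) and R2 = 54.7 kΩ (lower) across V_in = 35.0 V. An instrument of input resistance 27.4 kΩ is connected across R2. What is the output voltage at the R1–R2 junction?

V_out ≈ 22.1 V

First combine the lower leg with the load: R2 ‖ R_L = 18.26 kΩ.
Voltage divider with the loaded lower leg: V_out = 35.0 × 18.26/(10.7 + 18.26) = 35.0 × 0.6305 = 22.07 V.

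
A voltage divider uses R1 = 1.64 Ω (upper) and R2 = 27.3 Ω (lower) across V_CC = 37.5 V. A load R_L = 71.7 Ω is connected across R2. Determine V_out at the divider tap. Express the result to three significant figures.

V_out ≈ 34.6 V

R2 ‖ R_L = (27.3 × 71.7)/(27.3 + 71.7) = 19.77 Ω.
Now apply the divider: V_out = 37.5 × 0.9234 = 34.63 V.
(Unloaded it would be 35.4 V; the load pulls it down.)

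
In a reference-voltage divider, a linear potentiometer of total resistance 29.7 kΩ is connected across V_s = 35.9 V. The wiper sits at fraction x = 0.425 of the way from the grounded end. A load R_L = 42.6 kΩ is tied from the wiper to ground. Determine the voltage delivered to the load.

Lower segment x·R_p = 12.62 kΩ; upper segment (1−x)·R_p = 17.08 kΩ.
R_L loads the lower segment: effective lower R = 9.737 kΩ.
Loaded-divider output: V_out = 35.9 × 0.3631 = 13.04 V.

V_out ≈ 13.0 V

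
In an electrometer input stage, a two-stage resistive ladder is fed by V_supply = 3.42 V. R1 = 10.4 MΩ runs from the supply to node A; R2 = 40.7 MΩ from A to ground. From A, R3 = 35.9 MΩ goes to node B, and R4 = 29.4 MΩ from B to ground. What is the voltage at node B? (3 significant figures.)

V_B ≈ 1.09 V

The second stage (R3 + R4 = 65.30 MΩ) loads node A in parallel with R2.
R2 ‖ (R3+R4) = 25.07 MΩ.
V_A = 3.42 × 25.07/(10.4 + 25.07) = 2.417 V.
Stage 2 is unloaded, so V_B = V_A · R4/(R3+R4) = 2.417 × 29.4/65.30 = 1.088 V.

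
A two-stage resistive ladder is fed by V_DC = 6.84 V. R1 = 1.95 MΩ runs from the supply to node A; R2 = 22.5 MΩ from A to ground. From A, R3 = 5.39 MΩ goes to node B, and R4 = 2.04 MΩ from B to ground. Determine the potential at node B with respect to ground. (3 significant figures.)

V_B ≈ 1.39 V

The second stage (R3 + R4 = 7.430 MΩ) loads node A in parallel with R2.
Effective lower resistance at A: R2 ‖ 7.430 = 5.586 MΩ.
So V_A = 6.84 × 0.7412 = 5.070 V.
Then the unloaded second divider: V_B = V_A × R4/(R3+R4) = 5.070 × 0.2746 = 1.392 V.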